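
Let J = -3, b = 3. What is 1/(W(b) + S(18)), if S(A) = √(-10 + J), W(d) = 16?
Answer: 16/269 - I*√13/269 ≈ 0.05948 - 0.013404*I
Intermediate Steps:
S(A) = I*√13 (S(A) = √(-10 - 3) = √(-13) = I*√13)
1/(W(b) + S(18)) = 1/(16 + I*√13)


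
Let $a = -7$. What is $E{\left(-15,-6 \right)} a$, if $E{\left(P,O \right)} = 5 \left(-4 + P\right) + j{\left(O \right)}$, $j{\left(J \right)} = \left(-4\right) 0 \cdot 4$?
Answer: $665$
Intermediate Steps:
$j{\left(J \right)} = 0$ ($j{\left(J \right)} = 0 \cdot 4 = 0$)
$E{\left(P,O \right)} = -20 + 5 P$ ($E{\left(P,O \right)} = 5 \left(-4 + P\right) + 0 = \left(-20 + 5 P\right) + 0 = -20 + 5 P$)
$E{\left(-15,-6 \right)} a = \left(-20 + 5 \left(-15\right)\right) \left(-7\right) = \left(-20 - 75\right) \left(-7\right) = \left(-95\right) \left(-7\right) = 665$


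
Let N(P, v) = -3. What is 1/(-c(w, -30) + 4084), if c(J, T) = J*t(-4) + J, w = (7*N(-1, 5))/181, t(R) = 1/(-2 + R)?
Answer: 362/1478443 ≈ 0.00024485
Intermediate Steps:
w = -21/181 (w = (7*(-3))/181 = -21*1/181 = -21/181 ≈ -0.11602)
c(J, T) = 5*J/6 (c(J, T) = J/(-2 - 4) + J = J/(-6) + J = J*(-1/6) + J = -J/6 + J = 5*J/6)
1/(-c(w, -30) + 4084) = 1/(-5*(-21)/(6*181) + 4084) = 1/(-1*(-35/362) + 4084) = 1/(35/362 + 4084) = 1/(1478443/362) = 362/1478443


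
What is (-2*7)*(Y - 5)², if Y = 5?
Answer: 0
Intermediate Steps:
(-2*7)*(Y - 5)² = (-2*7)*(5 - 5)² = -14*0² = -14*0 = 0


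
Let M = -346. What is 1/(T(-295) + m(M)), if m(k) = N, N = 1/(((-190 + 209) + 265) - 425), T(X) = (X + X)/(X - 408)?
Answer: 99123/82487 ≈ 1.2017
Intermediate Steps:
T(X) = 2*X/(-408 + X) (T(X) = (2*X)/(-408 + X) = 2*X/(-408 + X))
N = -1/141 (N = 1/((19 + 265) - 425) = 1/(284 - 425) = 1/(-141) = -1/141 ≈ -0.0070922)
m(k) = -1/141
1/(T(-295) + m(M)) = 1/(2*(-295)/(-408 - 295) - 1/141) = 1/(2*(-295)/(-703) - 1/141) = 1/(2*(-295)*(-1/703) - 1/141) = 1/(590/703 - 1/141) = 1/(82487/99123) = 99123/82487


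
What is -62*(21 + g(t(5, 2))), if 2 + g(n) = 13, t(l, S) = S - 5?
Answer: -1984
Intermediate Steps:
t(l, S) = -5 + S
g(n) = 11 (g(n) = -2 + 13 = 11)
-62*(21 + g(t(5, 2))) = -62*(21 + 11) = -62*32 = -1984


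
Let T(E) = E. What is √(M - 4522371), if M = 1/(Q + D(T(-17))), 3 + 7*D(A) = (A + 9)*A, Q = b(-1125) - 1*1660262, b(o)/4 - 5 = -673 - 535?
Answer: I*√12537858231405487330/1665055 ≈ 2126.6*I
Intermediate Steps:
b(o) = -4812 (b(o) = 20 + 4*(-673 - 535) = 20 + 4*(-1208) = 20 - 4832 = -4812)
Q = -1665074 (Q = -4812 - 1*1660262 = -4812 - 1660262 = -1665074)
D(A) = -3/7 + A*(9 + A)/7 (D(A) = -3/7 + ((A + 9)*A)/7 = -3/7 + ((9 + A)*A)/7 = -3/7 + (A*(9 + A))/7 = -3/7 + A*(9 + A)/7)
M = -1/1665055 (M = 1/(-1665074 + (-3/7 + (⅐)*(-17)² + (9/7)*(-17))) = 1/(-1665074 + (-3/7 + (⅐)*289 - 153/7)) = 1/(-1665074 + (-3/7 + 289/7 - 153/7)) = 1/(-1665074 + 19) = 1/(-1665055) = -1/1665055 ≈ -6.0058e-7)
√(M - 4522371) = √(-1/1665055 - 4522371) = √(-7529996445406/1665055) = I*√12537858231405487330/1665055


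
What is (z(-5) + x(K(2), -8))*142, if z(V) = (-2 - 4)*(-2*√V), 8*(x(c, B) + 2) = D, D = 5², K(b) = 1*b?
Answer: 639/4 + 1704*I*√5 ≈ 159.75 + 3810.3*I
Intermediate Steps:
K(b) = b
D = 25
x(c, B) = 9/8 (x(c, B) = -2 + (⅛)*25 = -2 + 25/8 = 9/8)
z(V) = 12*√V (z(V) = -(-12)*√V = 12*√V)
(z(-5) + x(K(2), -8))*142 = (12*√(-5) + 9/8)*142 = (12*(I*√5) + 9/8)*142 = (12*I*√5 + 9/8)*142 = (9/8 + 12*I*√5)*142 = 639/4 + 1704*I*√5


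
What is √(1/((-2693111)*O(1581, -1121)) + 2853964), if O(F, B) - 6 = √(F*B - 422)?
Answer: √(2853964 - 1/(2693111*(6 + I*√1772723))) ≈ 1689.4 + 0.e-13*I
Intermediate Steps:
O(F, B) = 6 + √(-422 + B*F) (O(F, B) = 6 + √(F*B - 422) = 6 + √(B*F - 422) = 6 + √(-422 + B*F))
√(1/((-2693111)*O(1581, -1121)) + 2853964) = √(1/((-2693111)*(6 + √(-422 - 1121*1581))) + 2853964) = √(-1/(2693111*(6 + √(-422 - 1772301))) + 2853964) = √(-1/(2693111*(6 + √(-1772723))) + 2853964) = √(-1/(2693111*(6 + I*√1772723)) + 2853964) = √(2853964 - 1/(2693111*(6 + I*√1772723)))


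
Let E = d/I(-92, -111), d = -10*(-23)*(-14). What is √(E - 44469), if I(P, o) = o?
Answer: I*√547545129/111 ≈ 210.81*I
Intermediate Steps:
d = -3220 (d = 230*(-14) = -3220)
E = 3220/111 (E = -3220/(-111) = -3220*(-1/111) = 3220/111 ≈ 29.009)
√(E - 44469) = √(3220/111 - 44469) = √(-4932839/111) = I*√547545129/111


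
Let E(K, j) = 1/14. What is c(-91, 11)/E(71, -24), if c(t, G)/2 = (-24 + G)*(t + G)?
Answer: 29120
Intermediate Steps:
c(t, G) = 2*(-24 + G)*(G + t) (c(t, G) = 2*((-24 + G)*(t + G)) = 2*((-24 + G)*(G + t)) = 2*(-24 + G)*(G + t))
E(K, j) = 1/14
c(-91, 11)/E(71, -24) = (-48*11 - 48*(-91) + 2*11**2 + 2*11*(-91))/(1/14) = (-528 + 4368 + 2*121 - 2002)*14 = (-528 + 4368 + 242 - 2002)*14 = 2080*14 = 29120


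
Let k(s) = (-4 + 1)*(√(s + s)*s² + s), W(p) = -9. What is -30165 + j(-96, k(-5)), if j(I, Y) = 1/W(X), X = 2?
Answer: -271486/9 ≈ -30165.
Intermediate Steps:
k(s) = -3*s - 3*√2*s^(5/2) (k(s) = -3*(√(2*s)*s² + s) = -3*((√2*√s)*s² + s) = -3*(√2*s^(5/2) + s) = -3*(s + √2*s^(5/2)) = -3*s - 3*√2*s^(5/2))
j(I, Y) = -⅑ (j(I, Y) = 1/(-9) = -⅑)
-30165 + j(-96, k(-5)) = -30165 - ⅑ = -271486/9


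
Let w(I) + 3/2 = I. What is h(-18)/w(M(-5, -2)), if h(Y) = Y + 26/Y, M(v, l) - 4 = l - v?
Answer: -350/99 ≈ -3.5354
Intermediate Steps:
M(v, l) = 4 + l - v (M(v, l) = 4 + (l - v) = 4 + l - v)
w(I) = -3/2 + I
h(-18)/w(M(-5, -2)) = (-18 + 26/(-18))/(-3/2 + (4 - 2 - 1*(-5))) = (-18 + 26*(-1/18))/(-3/2 + (4 - 2 + 5)) = (-18 - 13/9)/(-3/2 + 7) = -175/(9*11/2) = -175/9*2/11 = -350/99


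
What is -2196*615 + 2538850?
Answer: 1188310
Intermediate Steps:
-2196*615 + 2538850 = -1350540 + 2538850 = 1188310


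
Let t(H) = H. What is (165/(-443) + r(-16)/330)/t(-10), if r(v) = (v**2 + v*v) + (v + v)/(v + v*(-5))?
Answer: -10433/88600 ≈ -0.11775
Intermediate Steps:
r(v) = -1/2 + 2*v**2 (r(v) = (v**2 + v**2) + (2*v)/(v - 5*v) = 2*v**2 + (2*v)/((-4*v)) = 2*v**2 + (2*v)*(-1/(4*v)) = 2*v**2 - 1/2 = -1/2 + 2*v**2)
(165/(-443) + r(-16)/330)/t(-10) = (165/(-443) + (-1/2 + 2*(-16)**2)/330)/(-10) = (165*(-1/443) + (-1/2 + 2*256)*(1/330))*(-1/10) = (-165/443 + (-1/2 + 512)*(1/330))*(-1/10) = (-165/443 + (1023/2)*(1/330))*(-1/10) = (-165/443 + 31/20)*(-1/10) = (10433/8860)*(-1/10) = -10433/88600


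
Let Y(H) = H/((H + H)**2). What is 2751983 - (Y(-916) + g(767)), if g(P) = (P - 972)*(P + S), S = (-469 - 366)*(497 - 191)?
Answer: -181259296447/3664 ≈ -4.9470e+7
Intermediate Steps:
Y(H) = 1/(4*H) (Y(H) = H/((2*H)**2) = H/((4*H**2)) = H*(1/(4*H**2)) = 1/(4*H))
S = -255510 (S = -835*306 = -255510)
g(P) = (-255510 + P)*(-972 + P) (g(P) = (P - 972)*(P - 255510) = (-972 + P)*(-255510 + P) = (-255510 + P)*(-972 + P))
2751983 - (Y(-916) + g(767)) = 2751983 - ((1/4)/(-916) + (248355720 + 767**2 - 256482*767)) = 2751983 - ((1/4)*(-1/916) + (248355720 + 588289 - 196721694)) = 2751983 - (-1/3664 + 52222315) = 2751983 - 1*191342562159/3664 = 2751983 - 191342562159/3664 = -181259296447/3664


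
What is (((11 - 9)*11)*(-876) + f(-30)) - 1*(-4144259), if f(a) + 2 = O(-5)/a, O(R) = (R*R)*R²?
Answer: 24749785/6 ≈ 4.1250e+6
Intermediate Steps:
O(R) = R⁴ (O(R) = R²*R² = R⁴)
f(a) = -2 + 625/a (f(a) = -2 + (-5)⁴/a = -2 + 625/a)
(((11 - 9)*11)*(-876) + f(-30)) - 1*(-4144259) = (((11 - 9)*11)*(-876) + (-2 + 625/(-30))) - 1*(-4144259) = ((2*11)*(-876) + (-2 + 625*(-1/30))) + 4144259 = (22*(-876) + (-2 - 125/6)) + 4144259 = (-19272 - 137/6) + 4144259 = -115769/6 + 4144259 = 24749785/6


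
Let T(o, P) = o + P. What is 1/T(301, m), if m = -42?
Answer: 1/259 ≈ 0.0038610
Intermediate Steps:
T(o, P) = P + o
1/T(301, m) = 1/(-42 + 301) = 1/259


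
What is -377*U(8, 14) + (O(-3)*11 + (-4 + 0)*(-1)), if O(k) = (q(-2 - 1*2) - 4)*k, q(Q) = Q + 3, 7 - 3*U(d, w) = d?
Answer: 884/3 ≈ 294.67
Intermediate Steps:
U(d, w) = 7/3 - d/3
q(Q) = 3 + Q
O(k) = -5*k (O(k) = ((3 + (-2 - 1*2)) - 4)*k = ((3 + (-2 - 2)) - 4)*k = ((3 - 4) - 4)*k = (-1 - 4)*k = -5*k)
-377*U(8, 14) + (O(-3)*11 + (-4 + 0)*(-1)) = -377*(7/3 - 1/3*8) + (-5*(-3)*11 + (-4 + 0)*(-1)) = -377*(7/3 - 8/3) + (15*11 - 4*(-1)) = -377*(-1/3) + (165 + 4) = 377/3 + 169 = 884/3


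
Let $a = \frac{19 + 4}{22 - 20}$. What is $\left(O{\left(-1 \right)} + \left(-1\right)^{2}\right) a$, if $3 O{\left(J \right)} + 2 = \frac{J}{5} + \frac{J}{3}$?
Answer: $\frac{161}{90} \approx 1.7889$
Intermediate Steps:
$a = \frac{23}{2} \approx 11.5$
$O{\left(J \right)} = - \frac{2}{3} + \frac{8 J}{45}$ ($O{\left(J \right)} = - \frac{2}{3} + \frac{\frac{J}{5} + \frac{J}{3}}{3} = - \frac{2}{3} + \frac{\frac{8}{15} J}{3} = - \frac{2}{3} + \frac{8 J}{45}$)
$\left(O{\left(-1 \right)} + \left(-1\right)^{2}\right) a = \left(\left(- \frac{2}{3} + \frac{8}{45} \left(-1\right)\right) + \left(-1\right)^{2}\right) \frac{23}{2} = \left(\left(- \frac{2}{3} - \frac{8}{45}\right) + 1\right) \frac{23}{2} = \left(- \frac{38}{45} + 1\right) \frac{23}{2} = \frac{7}{45} \cdot \frac{23}{2} = \frac{161}{90}$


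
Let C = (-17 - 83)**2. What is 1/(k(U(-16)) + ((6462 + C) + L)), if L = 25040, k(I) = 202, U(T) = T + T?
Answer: 1/41704 ≈ 2.3979e-5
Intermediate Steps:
U(T) = 2*T
C = 10000 (C = (-100)**2 = 10000)
1/(k(U(-16)) + ((6462 + C) + L)) = 1/(202 + ((6462 + 10000) + 25040)) = 1/(202 + (16462 + 25040)) = 1/(202 + 41502) = 1/41704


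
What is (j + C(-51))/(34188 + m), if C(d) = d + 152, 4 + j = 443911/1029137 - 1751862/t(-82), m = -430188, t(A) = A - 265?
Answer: -306283293749/23569295574000 ≈ -0.012995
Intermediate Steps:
t(A) = -265 + A
j = 1801631598055/357110539 (j = -4 + (443911/1029137 - 1751862/(-265 - 82)) = -4 + (443911*(1/1029137) - 1751862/(-347)) = -4 + (443911/1029137 - 1751862*(-1/347)) = -4 + (443911/1029137 + 1751862/347) = -4 + 1803060040211/357110539 = 1801631598055/357110539 ≈ 5045.0)
C(d) = 152 + d
(j + C(-51))/(34188 + m) = (1801631598055/357110539 + (152 - 51))/(34188 - 430188) = (1801631598055/357110539 + 101)/(-396000) = (1837699762494/357110539)*(-1/396000) = -306283293749/23569295574000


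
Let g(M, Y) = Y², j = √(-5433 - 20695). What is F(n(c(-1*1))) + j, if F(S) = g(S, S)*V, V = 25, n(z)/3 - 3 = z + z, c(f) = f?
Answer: 225 + 4*I*√1633 ≈ 225.0 + 161.64*I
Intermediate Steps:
n(z) = 9 + 6*z (n(z) = 9 + 3*(z + z) = 9 + 3*(2*z) = 9 + 6*z)
j = 4*I*√1633 (j = √(-26128) = 4*I*√1633 ≈ 161.64*I)
F(S) = 25*S² (F(S) = S²*25 = 25*S²)
F(n(c(-1*1))) + j = 25*(9 + 6*(-1*1))² + 4*I*√1633 = 25*(9 + 6*(-1))² + 4*I*√1633 = 25*(9 - 6)² + 4*I*√1633 = 25*3² + 4*I*√1633 = 25*9 + 4*I*√1633 = 225 + 4*I*√1633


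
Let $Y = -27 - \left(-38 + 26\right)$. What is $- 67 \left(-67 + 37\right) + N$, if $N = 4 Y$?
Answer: $1950$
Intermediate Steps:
$Y = -15$ ($Y = -27 - -12 = -27 + 12 = -15$)
$N = -60$ ($N = 4 \left(-15\right) = -60$)
$- 67 \left(-67 + 37\right) + N = - 67 \left(-67 + 37\right) - 60 = \left(-67\right) \left(-30\right) - 60 = 2010 - 60 = 1950$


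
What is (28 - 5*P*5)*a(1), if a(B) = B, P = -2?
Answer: 78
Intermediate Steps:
(28 - 5*P*5)*a(1) = (28 - 5*(-2)*5)*1 = (28 + 10*5)*1 = (28 + 50)*1 = 78*1 = 78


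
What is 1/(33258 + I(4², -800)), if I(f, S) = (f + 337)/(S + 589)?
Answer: 211/7017085 ≈ 3.0069e-5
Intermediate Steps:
I(f, S) = (337 + f)/(589 + S)
1/(33258 + I(4², -800)) = 1/(33258 + (337 + 4²)/(589 - 800)) = 1/(33258 + (337 + 16)/(-211)) = 1/(33258 - 1/211*353) = 1/(33258 - 353/211) = 1/(7017085/211) = 211/7017085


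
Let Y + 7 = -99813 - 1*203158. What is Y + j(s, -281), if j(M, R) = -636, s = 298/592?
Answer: -303614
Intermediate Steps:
s = 149/296 (s = 298*(1/592) = 149/296 ≈ 0.50338)
Y = -302978 (Y = -7 + (-99813 - 1*203158) = -7 + (-99813 - 203158) = -7 - 302971 = -302978)
Y + j(s, -281) = -302978 - 636 = -303614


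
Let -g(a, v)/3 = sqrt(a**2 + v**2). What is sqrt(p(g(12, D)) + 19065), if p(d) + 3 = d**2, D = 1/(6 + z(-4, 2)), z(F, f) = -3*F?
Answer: sqrt(732889)/6 ≈ 142.68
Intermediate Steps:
D = 1/18 (D = 1/(6 - 3*(-4)) = 1/(6 + 12) = 1/18 ≈ 0.055556)
g(a, v) = -3*sqrt(a**2 + v**2)
p(d) = -3 + d**2
sqrt(p(g(12, D)) + 19065) = sqrt((-3 + (-3*sqrt(12**2 + (1/18)**2))**2) + 19065) = sqrt((-3 + (-3*sqrt(144 + 1/324))**2) + 19065) = sqrt((-3 + (-sqrt(46657)/6)**2) + 19065) = sqrt((-3 + 46657/36) + 19065) = sqrt(46549/36 + 19065) = sqrt(732889/36) = sqrt(732889)/6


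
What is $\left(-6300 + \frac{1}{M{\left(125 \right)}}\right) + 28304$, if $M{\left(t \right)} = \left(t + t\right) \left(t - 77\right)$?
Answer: $\frac{264048001}{12000} \approx 22004.0$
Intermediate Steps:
$M{\left(t \right)} = 2 t \left(-77 + t\right)$
$\left(-6300 + \frac{1}{M{\left(125 \right)}}\right) + 28304 = \left(-6300 + \frac{1}{2 \cdot 125 \left(-77 + 125\right)}\right) + 28304 = \left(-6300 + \frac{1}{2 \cdot 125 \cdot 48}\right) + 28304 = \left(-6300 + \frac{1}{12000}\right) + 28304 = - \frac{75599999}{12000} + 28304 = \frac{264048001}{12000}$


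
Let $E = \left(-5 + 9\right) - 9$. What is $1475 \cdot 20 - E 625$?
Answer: $32625$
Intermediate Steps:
$E = -5$ ($E = 4 - 9 = -5$)
$1475 \cdot 20 - E 625 = 1475 \cdot 20 - \left(-5\right) 625 = 29500 - -3125 = 29500 + 3125 = 32625$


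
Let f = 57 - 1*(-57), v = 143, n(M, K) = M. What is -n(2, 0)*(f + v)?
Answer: -514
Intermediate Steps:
f = 114 (f = 57 + 57 = 114)
-n(2, 0)*(f + v) = -2*(114 + 143) = -2*257 = -1*514 = -514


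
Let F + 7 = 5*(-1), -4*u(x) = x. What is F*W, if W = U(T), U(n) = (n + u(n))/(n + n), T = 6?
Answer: -9/2 ≈ -4.5000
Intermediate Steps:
u(x) = -x/4
U(n) = 3/8 (U(n) = (n - n/4)/(n + n) = (3*n/4)/((2*n)) = (3*n/4)*(1/(2*n)) = 3/8)
W = 3/8 ≈ 0.37500
F = -12 (F = -7 + 5*(-1) = -7 - 5 = -12)
F*W = -12*3/8 = -9/2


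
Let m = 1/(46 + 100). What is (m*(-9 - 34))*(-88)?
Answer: 1892/73 ≈ 25.918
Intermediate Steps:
m = 1/146 ≈ 0.0068493
(m*(-9 - 34))*(-88) = ((-9 - 34)/146)*(-88) = ((1/146)*(-43))*(-88) = -43/146*(-88) = 1892/73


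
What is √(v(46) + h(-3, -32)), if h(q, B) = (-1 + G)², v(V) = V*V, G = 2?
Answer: √2117 ≈ 46.011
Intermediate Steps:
v(V) = V²
h(q, B) = 1 (h(q, B) = (-1 + 2)² = 1² = 1)
√(v(46) + h(-3, -32)) = √(46² + 1) = √(2116 + 1) = √2117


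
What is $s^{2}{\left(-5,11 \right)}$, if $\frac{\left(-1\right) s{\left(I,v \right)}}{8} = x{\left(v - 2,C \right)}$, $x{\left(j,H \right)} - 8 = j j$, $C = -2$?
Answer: $506944$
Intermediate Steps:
$x{\left(j,H \right)} = 8 + j^{2}$ ($x{\left(j,H \right)} = 8 + j j = 8 + j^{2}$)
$s{\left(I,v \right)} = -64 - 8 \left(-2 + v\right)^{2}$ ($s{\left(I,v \right)} = - 8 \left(8 + \left(v - 2\right)^{2}\right) = - 8 \left(8 + \left(-2 + v\right)^{2}\right) = -64 - 8 \left(-2 + v\right)^{2}$)
$s^{2}{\left(-5,11 \right)} = \left(-64 - 8 \left(-2 + 11\right)^{2}\right)^{2} = \left(-64 - 8 \cdot 9^{2}\right)^{2} = \left(-64 - 648\right)^{2} = \left(-712\right)^{2} = 506944$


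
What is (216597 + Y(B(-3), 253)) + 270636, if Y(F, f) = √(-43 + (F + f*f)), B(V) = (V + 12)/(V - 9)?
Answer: 487233 + 3*√28429/2 ≈ 4.8749e+5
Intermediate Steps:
B(V) = (12 + V)/(-9 + V)
Y(F, f) = √(-43 + F + f²) (Y(F, f) = √(-43 + (F + f²)) = √(-43 + F + f²))
(216597 + Y(B(-3), 253)) + 270636 = (216597 + √(-43 + (12 - 3)/(-9 - 3) + 253²)) + 270636 = (216597 + √(-43 + 9/(-12) + 64009)) + 270636 = (216597 + √(-43 - 1/12*9 + 64009)) + 270636 = (216597 + √(-43 - ¾ + 64009)) + 270636 = (216597 + √(255861/4)) + 270636 = (216597 + 3*√28429/2) + 270636 = 487233 + 3*√28429/2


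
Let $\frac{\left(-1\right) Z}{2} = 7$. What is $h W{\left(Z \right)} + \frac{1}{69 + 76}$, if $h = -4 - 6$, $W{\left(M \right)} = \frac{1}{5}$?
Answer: $- \frac{289}{145} \approx -1.9931$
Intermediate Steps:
$Z = -14$ ($Z = \left(-2\right) 7 = -14$)
$W{\left(M \right)} = \frac{1}{5}$
$h = -10$ ($h = -4 - 6 = -10$)
$h W{\left(Z \right)} + \frac{1}{69 + 76} = \left(-10\right) \frac{1}{5} + \frac{1}{69 + 76} = -2 + \frac{1}{145} = - \frac{289}{145}$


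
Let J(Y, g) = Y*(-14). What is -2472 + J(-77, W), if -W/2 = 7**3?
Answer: -1394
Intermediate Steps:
W = -686 (W = -2*7**3 = -2*343 = -686)
J(Y, g) = -14*Y
-2472 + J(-77, W) = -2472 - 14*(-77) = -2472 + 1078 = -1394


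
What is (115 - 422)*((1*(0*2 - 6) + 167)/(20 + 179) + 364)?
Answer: -22287279/199 ≈ -1.1200e+5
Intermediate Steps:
(115 - 422)*((1*(0*2 - 6) + 167)/(20 + 179) + 364) = -307*((1*(0 - 6) + 167)/199 + 364) = -307*((1*(-6) + 167)*(1/199) + 364) = -307*((-6 + 167)*(1/199) + 364) = -307*(161*(1/199) + 364) = -307*(161/199 + 364) = -307*72597/199 = -22287279/199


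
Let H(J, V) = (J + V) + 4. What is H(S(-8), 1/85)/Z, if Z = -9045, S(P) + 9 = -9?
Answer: 1189/768825 ≈ 0.0015465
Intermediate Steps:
S(P) = -18 (S(P) = -9 - 9 = -18)
H(J, V) = 4 + J + V
H(S(-8), 1/85)/Z = (4 - 18 + 1/85)/(-9045) = (4 - 18 + 1/85)*(-1/9045) = -1189/85*(-1/9045) = 1189/768825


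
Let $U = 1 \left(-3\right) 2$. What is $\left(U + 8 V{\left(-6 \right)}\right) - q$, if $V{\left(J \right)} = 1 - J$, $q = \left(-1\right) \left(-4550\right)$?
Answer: $-4500$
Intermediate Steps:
$q = 4550$
$U = -6$ ($U = \left(-3\right) 2 = -6$)
$\left(U + 8 V{\left(-6 \right)}\right) - q = \left(-6 + 8 \left(1 - -6\right)\right) - 4550 = \left(-6 + 8 \left(1 + 6\right)\right) - 4550 = \left(-6 + 8 \cdot 7\right) - 4550 = \left(-6 + 56\right) - 4550 = 50 - 4550 = -4500$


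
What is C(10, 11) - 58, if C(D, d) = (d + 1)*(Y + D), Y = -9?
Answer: -46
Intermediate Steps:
C(D, d) = (1 + d)*(-9 + D) (C(D, d) = (d + 1)*(-9 + D) = (1 + d)*(-9 + D))
C(10, 11) - 58 = (-9 + 10 - 9*11 + 10*11) - 58 = (-9 + 10 - 99 + 110) - 58 = 12 - 58 = -46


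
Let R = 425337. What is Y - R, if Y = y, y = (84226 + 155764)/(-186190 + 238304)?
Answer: -11082886214/26057 ≈ -4.2533e+5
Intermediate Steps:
y = 119995/26057 (y = 239990/52114 = 239990*(1/52114) = 119995/26057 ≈ 4.6051)
Y = 119995/26057 ≈ 4.6051
Y - R = 119995/26057 - 1*425337 = 119995/26057 - 425337 = -11082886214/26057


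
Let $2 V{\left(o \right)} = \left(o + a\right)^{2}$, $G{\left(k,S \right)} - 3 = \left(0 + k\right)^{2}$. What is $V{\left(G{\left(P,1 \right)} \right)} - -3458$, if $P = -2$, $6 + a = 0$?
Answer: $\frac{6917}{2} \approx 3458.5$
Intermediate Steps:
$a = -6$ ($a = -6 + 0 = -6$)
$G{\left(k,S \right)} = 3 + k^{2}$ ($G{\left(k,S \right)} = 3 + \left(0 + k\right)^{2} = 3 + k^{2}$)
$V{\left(o \right)} = \frac{\left(-6 + o\right)^{2}}{2}$ ($V{\left(o \right)} = \frac{\left(o - 6\right)^{2}}{2} = \frac{\left(-6 + o\right)^{2}}{2}$)
$V{\left(G{\left(P,1 \right)} \right)} - -3458 = \frac{\left(-6 + \left(3 + \left(-2\right)^{2}\right)\right)^{2}}{2} - -3458 = \frac{\left(-6 + \left(3 + 4\right)\right)^{2}}{2} + 3458 = \frac{\left(-6 + 7\right)^{2}}{2} + 3458 = \frac{1^{2}}{2} + 3458 = \frac{1}{2} \cdot 1 + 3458 = \frac{1}{2} + 3458 = \frac{6917}{2}$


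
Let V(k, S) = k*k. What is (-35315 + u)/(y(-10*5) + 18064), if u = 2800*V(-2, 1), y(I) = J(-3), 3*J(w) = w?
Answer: -24115/18063 ≈ -1.3350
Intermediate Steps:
J(w) = w/3
V(k, S) = k²
y(I) = -1 (y(I) = (⅓)*(-3) = -1)
u = 11200 (u = 2800*(-2)² = 2800*4 = 11200)
(-35315 + u)/(y(-10*5) + 18064) = (-35315 + 11200)/(-1 + 18064) = -24115/18063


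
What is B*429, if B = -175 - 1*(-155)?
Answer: -8580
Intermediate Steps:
B = -20 (B = -175 + 155 = -20)
B*429 = -20*429 = -8580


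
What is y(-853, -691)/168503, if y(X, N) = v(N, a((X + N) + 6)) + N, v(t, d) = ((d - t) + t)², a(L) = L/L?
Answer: -690/168503 ≈ -0.0040949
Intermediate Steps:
a(L) = 1
v(t, d) = d²
y(X, N) = 1 + N (y(X, N) = 1² + N = 1 + N)
y(-853, -691)/168503 = (1 - 691)/168503 = -690*1/168503 = -690/168503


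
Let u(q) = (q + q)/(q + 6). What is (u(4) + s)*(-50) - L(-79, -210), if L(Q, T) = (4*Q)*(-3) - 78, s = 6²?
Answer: -2710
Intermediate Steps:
s = 36
L(Q, T) = -78 - 12*Q (L(Q, T) = -12*Q - 78 = -78 - 12*Q)
u(q) = 2*q/(6 + q) (u(q) = (2*q)/(6 + q) = 2*q/(6 + q))
(u(4) + s)*(-50) - L(-79, -210) = (2*4/(6 + 4) + 36)*(-50) - (-78 - 12*(-79)) = (2*4/10 + 36)*(-50) - (-78 + 948) = (2*4*(⅒) + 36)*(-50) - 1*870 = (⅘ + 36)*(-50) - 870 = (184/5)*(-50) - 870 = -1840 - 870 = -2710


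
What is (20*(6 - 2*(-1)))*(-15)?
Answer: -2400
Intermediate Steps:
(20*(6 - 2*(-1)))*(-15) = (20*(6 + 2))*(-15) = (20*8)*(-15) = 160*(-15) = -2400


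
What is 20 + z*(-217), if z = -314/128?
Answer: 35349/64 ≈ 552.33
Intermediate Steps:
z = -157/64 (z = -314*1/128 = -157/64 ≈ -2.4531)
20 + z*(-217) = 20 - 157/64*(-217) = 20 + 34069/64 = 35349/64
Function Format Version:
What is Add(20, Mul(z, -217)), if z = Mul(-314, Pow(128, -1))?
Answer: Rational(35349, 64) ≈ 552.33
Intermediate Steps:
z = Rational(-157, 64) (z = Mul(-314, Rational(1, 128)) = Rational(-157, 64) ≈ -2.4531)
Add(20, Mul(z, -217)) = Add(20, Mul(Rational(-157, 64), -217)) = Add(20, Rational(34069, 64)) = Rational(35349, 64)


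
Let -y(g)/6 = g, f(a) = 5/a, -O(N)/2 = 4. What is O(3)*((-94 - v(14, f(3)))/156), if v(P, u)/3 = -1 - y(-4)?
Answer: 38/39 ≈ 0.97436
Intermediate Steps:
O(N) = -8 (O(N) = -2*4 = -8)
y(g) = -6*g
v(P, u) = -75 (v(P, u) = 3*(-1 - (-6)*(-4)) = 3*(-1 - 1*24) = 3*(-1 - 24) = 3*(-25) = -75)
O(3)*((-94 - v(14, f(3)))/156) = -8*(-94 - 1*(-75))/156 = -8*(-94 + 75)/156 = -(-152)/156 = -8*(-19/156) = 38/39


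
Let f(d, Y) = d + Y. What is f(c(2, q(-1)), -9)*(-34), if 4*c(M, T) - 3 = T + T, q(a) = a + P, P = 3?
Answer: 493/2 ≈ 246.50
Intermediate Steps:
q(a) = 3 + a (q(a) = a + 3 = 3 + a)
c(M, T) = ¾ + T/2 (c(M, T) = ¾ + (T + T)/4 = ¾ + (2*T)/4 = ¾ + T/2)
f(d, Y) = Y + d
f(c(2, q(-1)), -9)*(-34) = (-9 + (¾ + (3 - 1)/2))*(-34) = (-9 + (¾ + (½)*2))*(-34) = (-9 + (¾ + 1))*(-34) = (-9 + 7/4)*(-34) = -29/4*(-34) = 493/2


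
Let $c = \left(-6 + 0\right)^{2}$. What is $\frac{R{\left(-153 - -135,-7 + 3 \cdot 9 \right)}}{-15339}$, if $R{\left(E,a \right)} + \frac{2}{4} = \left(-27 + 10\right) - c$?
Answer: $\frac{107}{30678} \approx 0.0034878$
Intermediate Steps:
$c = 36$ ($c = \left(-6\right)^{2} = 36$)
$R{\left(E,a \right)} = - \frac{107}{2}$ ($R{\left(E,a \right)} = - \frac{1}{2} + \left(\left(-27 + 10\right) - 36\right) = - \frac{1}{2} - 53 = - \frac{107}{2}$)
$\frac{R{\left(-153 - -135,-7 + 3 \cdot 9 \right)}}{-15339} = - \frac{107}{2 \left(-15339\right)} = \left(- \frac{107}{2}\right) \left(- \frac{1}{15339}\right) = \frac{107}{30678}$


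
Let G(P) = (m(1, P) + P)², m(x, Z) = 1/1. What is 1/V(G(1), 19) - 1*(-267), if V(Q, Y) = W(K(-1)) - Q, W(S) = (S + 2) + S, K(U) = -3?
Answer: 2135/8 ≈ 266.88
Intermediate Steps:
W(S) = 2 + 2*S (W(S) = (2 + S) + S = 2 + 2*S)
m(x, Z) = 1
G(P) = (1 + P)²
V(Q, Y) = -4 - Q (V(Q, Y) = (2 + 2*(-3)) - Q = (2 - 6) - Q = -4 - Q)
1/V(G(1), 19) - 1*(-267) = 1/(-4 - (1 + 1)²) - 1*(-267) = 1/(-4 - 1*2²) + 267 = 1/(-4 - 1*4) + 267 = 1/(-4 - 4) + 267 = 1/(-8) + 267 = -⅛ + 267 = 2135/8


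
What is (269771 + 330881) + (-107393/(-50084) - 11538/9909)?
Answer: 33121497331573/55142484 ≈ 6.0065e+5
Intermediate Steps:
(269771 + 330881) + (-107393/(-50084) - 11538/9909) = 600652 + (-107393*(-1/50084) - 11538*1/9909) = 600652 + (107393/50084 - 1282/1101) = 600652 + 54032005/55142484 = 33121497331573/55142484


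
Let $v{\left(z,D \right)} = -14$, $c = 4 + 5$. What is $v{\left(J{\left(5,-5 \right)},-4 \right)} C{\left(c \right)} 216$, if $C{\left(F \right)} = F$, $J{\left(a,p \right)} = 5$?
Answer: $-27216$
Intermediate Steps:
$c = 9$
$v{\left(J{\left(5,-5 \right)},-4 \right)} C{\left(c \right)} 216 = \left(-14\right) 9 \cdot 216 = \left(-126\right) 216 = -27216$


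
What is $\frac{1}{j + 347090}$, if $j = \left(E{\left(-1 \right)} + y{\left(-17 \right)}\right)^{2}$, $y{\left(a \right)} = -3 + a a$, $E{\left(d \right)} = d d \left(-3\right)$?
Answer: $\frac{1}{427179} \approx 2.3409 \cdot 10^{-6}$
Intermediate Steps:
$E{\left(d \right)} = - 3 d^{2}$ ($E{\left(d \right)} = d^{2} \left(-3\right) = - 3 d^{2}$)
$y{\left(a \right)} = -3 + a^{2}$
$j = 80089$ ($j = \left(- 3 \left(-1\right)^{2} - \left(3 - \left(-17\right)^{2}\right)\right)^{2} = \left(\left(-3\right) 1 + \left(-3 + 289\right)\right)^{2} = \left(-3 + 286\right)^{2} = 283^{2} = 80089$)
$\frac{1}{j + 347090} = \frac{1}{80089 + 347090} = \frac{1}{427179}$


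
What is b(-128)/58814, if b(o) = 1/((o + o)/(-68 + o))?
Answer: 7/537728 ≈ 1.3018e-5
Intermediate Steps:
b(o) = (-68 + o)/(2*o) (b(o) = 1/((2*o)/(-68 + o)) = 1/(2*o/(-68 + o)) = (-68 + o)/(2*o))
b(-128)/58814 = ((½)*(-68 - 128)/(-128))/58814 = ((½)*(-1/128)*(-196))*(1/58814) = (49/64)*(1/58814) = 7/537728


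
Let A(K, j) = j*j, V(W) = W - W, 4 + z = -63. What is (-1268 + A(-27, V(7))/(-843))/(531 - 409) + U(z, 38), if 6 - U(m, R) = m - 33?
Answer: 5832/61 ≈ 95.607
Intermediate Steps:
z = -67 (z = -4 - 63 = -67)
U(m, R) = 39 - m (U(m, R) = 6 - (m - 33) = 6 - (-33 + m) = 6 + (33 - m) = 39 - m)
V(W) = 0
A(K, j) = j²
(-1268 + A(-27, V(7))/(-843))/(531 - 409) + U(z, 38) = (-1268 + 0²/(-843))/(531 - 409) + (39 - 1*(-67)) = (-1268 + 0*(-1/843))/122 + (39 + 67) = (-1268 + 0)*(1/122) + 106 = -1268*1/122 + 106 = -634/61 + 106 = 5832/61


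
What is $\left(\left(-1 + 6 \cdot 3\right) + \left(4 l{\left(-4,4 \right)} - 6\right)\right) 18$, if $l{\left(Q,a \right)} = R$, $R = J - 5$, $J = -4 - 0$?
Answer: $-450$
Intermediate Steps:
$J = -4$ ($J = -4 + 0 = -4$)
$R = -9$ ($R = -4 - 5 = -9$)
$l{\left(Q,a \right)} = -9$
$\left(\left(-1 + 6 \cdot 3\right) + \left(4 l{\left(-4,4 \right)} - 6\right)\right) 18 = \left(\left(-1 + 6 \cdot 3\right) + \left(4 \left(-9\right) - 6\right)\right) 18 = \left(\left(-1 + 18\right) - 42\right) 18 = \left(17 - 42\right) 18 = \left(-25\right) 18 = -450$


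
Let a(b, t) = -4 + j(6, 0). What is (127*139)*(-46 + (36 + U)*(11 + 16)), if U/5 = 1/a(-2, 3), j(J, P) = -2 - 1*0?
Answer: 31898971/2 ≈ 1.5949e+7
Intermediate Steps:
j(J, P) = -2 (j(J, P) = -2 + 0 = -2)
a(b, t) = -6 (a(b, t) = -4 - 2 = -6)
U = -⅚ (U = 5/(-6) = 5*(-⅙) = -⅚ ≈ -0.83333)
(127*139)*(-46 + (36 + U)*(11 + 16)) = (127*139)*(-46 + (36 - ⅚)*(11 + 16)) = 17653*(-46 + (211/6)*27) = 17653*(-46 + 1899/2) = 17653*(1807/2) = 31898971/2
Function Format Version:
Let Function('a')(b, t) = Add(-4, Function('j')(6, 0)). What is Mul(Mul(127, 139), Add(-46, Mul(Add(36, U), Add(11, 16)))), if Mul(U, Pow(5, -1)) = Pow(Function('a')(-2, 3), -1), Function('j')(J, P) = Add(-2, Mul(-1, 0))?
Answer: Rational(31898971, 2) ≈ 1.5949e+7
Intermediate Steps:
Function('j')(J, P) = -2 (Function('j')(J, P) = Add(-2, 0) = -2)
Function('a')(b, t) = -6 (Function('a')(b, t) = Add(-4, -2) = -6)
U = Rational(-5, 6) (U = Mul(5, Pow(-6, -1)) = Mul(5, Rational(-1, 6)) = Rational(-5, 6) ≈ -0.83333)
Mul(Mul(127, 139), Add(-46, Mul(Add(36, U), Add(11, 16)))) = Mul(Mul(127, 139), Add(-46, Mul(Add(36, Rational(-5, 6)), Add(11, 16)))) = Mul(17653, Add(-46, Mul(Rational(211, 6), 27))) = Mul(17653, Add(-46, Rational(1899, 2))) = Mul(17653, Rational(1807, 2)) = Rational(31898971, 2)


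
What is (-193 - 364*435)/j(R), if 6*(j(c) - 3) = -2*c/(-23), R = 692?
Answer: -10938777/899 ≈ -12168.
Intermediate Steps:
j(c) = 3 + c/69 (j(c) = 3 + (-2*c/(-23))/6 = 3 + (-2*c*(-1)/23)/6 = 3 + (-(-2)*c/23)/6 = 3 + (2*c/23)/6 = 3 + c/69)
(-193 - 364*435)/j(R) = (-193 - 364*435)/(3 + (1/69)*692) = (-193 - 158340)/(3 + 692/69) = -158533/899/69 = -158533*69/899 = -10938777/899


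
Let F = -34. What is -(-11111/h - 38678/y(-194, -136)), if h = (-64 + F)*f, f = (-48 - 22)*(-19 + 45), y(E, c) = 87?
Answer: 6899574737/15517320 ≈ 444.64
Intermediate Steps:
f = -1820 (f = -70*26 = -1820)
h = 178360 (h = (-64 - 34)*(-1820) = -98*(-1820) = 178360)
-(-11111/h - 38678/y(-194, -136)) = -(-11111/178360 - 38678/87) = -1*(-6899574737/15517320) = 6899574737/15517320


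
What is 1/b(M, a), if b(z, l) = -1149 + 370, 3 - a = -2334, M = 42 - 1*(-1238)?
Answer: -1/779 ≈ -0.0012837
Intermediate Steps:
M = 1280 (M = 42 + 1238 = 1280)
a = 2337 (a = 3 - 1*(-2334) = 3 + 2334 = 2337)
b(z, l) = -779
1/b(M, a) = 1/(-779) = -1/779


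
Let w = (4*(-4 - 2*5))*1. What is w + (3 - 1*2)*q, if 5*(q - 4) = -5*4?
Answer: -56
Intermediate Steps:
q = 0 (q = 4 + (-5*4)/5 = 4 + (⅕)*(-20) = 4 - 4 = 0)
w = -56 (w = (4*(-4 - 10))*1 = (4*(-14))*1 = -56*1 = -56)
w + (3 - 1*2)*q = -56 + (3 - 1*2)*0 = -56 + (3 - 2)*0 = -56 + 1*0 = -56 + 0 = -56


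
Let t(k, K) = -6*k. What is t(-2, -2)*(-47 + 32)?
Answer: -180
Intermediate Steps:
t(-2, -2)*(-47 + 32) = (-6*(-2))*(-47 + 32) = 12*(-15) = -180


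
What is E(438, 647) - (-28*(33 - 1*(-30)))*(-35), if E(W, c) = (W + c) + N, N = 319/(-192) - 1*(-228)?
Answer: -11602303/192 ≈ -60429.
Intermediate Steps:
N = 43457/192 (N = 319*(-1/192) + 228 = -319/192 + 228 = 43457/192 ≈ 226.34)
E(W, c) = 43457/192 + W + c (E(W, c) = (W + c) + 43457/192 = 43457/192 + W + c)
E(438, 647) - (-28*(33 - 1*(-30)))*(-35) = (43457/192 + 438 + 647) - (-28*(33 - 1*(-30)))*(-35) = 251777/192 - (-28*(33 + 30))*(-35) = 251777/192 - (-28*63)*(-35) = 251777/192 - (-1764)*(-35) = 251777/192 - 1*61740 = 251777/192 - 61740 = -11602303/192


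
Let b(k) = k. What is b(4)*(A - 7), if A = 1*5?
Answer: -8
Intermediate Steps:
A = 5
b(4)*(A - 7) = 4*(5 - 7) = 4*(-2) = -8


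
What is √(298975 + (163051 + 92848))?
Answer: √554874 ≈ 744.90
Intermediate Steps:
√(298975 + (163051 + 92848)) = √(298975 + 255899) = √554874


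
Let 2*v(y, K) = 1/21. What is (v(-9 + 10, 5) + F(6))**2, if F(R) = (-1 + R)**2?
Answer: 1104601/1764 ≈ 626.19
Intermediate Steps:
v(y, K) = 1/42 (v(y, K) = (1/2)/21 = (1/2)*(1/21) = 1/42)
(v(-9 + 10, 5) + F(6))**2 = (1/42 + (-1 + 6)**2)**2 = (1/42 + 5**2)**2 = (1/42 + 25)**2 = (1051/42)**2 = 1104601/1764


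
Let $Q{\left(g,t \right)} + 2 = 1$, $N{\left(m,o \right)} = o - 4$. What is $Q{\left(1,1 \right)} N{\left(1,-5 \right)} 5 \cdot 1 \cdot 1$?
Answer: $45$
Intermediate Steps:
$N{\left(m,o \right)} = -4 + o$
$Q{\left(g,t \right)} = -1$ ($Q{\left(g,t \right)} = -2 + 1 = -1$)
$Q{\left(1,1 \right)} N{\left(1,-5 \right)} 5 \cdot 1 \cdot 1 = - \left(-4 - 5\right) 5 \cdot 1 \cdot 1 = - \left(-9\right) 5 \cdot 1 \cdot 1 = - \left(-45\right) 1 \cdot 1 = \left(-1\right) \left(-45\right) 1 = 45 \cdot 1 = 45$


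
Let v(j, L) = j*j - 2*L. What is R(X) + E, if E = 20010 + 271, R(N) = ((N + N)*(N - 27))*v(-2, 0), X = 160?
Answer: 190521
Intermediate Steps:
v(j, L) = j² - 2*L
R(N) = 8*N*(-27 + N) (R(N) = ((N + N)*(N - 27))*((-2)² - 2*0) = ((2*N)*(-27 + N))*(4 + 0) = (2*N*(-27 + N))*4 = 8*N*(-27 + N))
E = 20281
R(X) + E = 8*160*(-27 + 160) + 20281 = 8*160*133 + 20281 = 170240 + 20281 = 190521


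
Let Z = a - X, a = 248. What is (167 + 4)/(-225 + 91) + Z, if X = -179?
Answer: 57047/134 ≈ 425.72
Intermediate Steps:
Z = 427 (Z = 248 - 1*(-179) = 248 + 179 = 427)
(167 + 4)/(-225 + 91) + Z = (167 + 4)/(-225 + 91) + 427 = 171/(-134) + 427 = 171*(-1/134) + 427 = -171/134 + 427 = 57047/134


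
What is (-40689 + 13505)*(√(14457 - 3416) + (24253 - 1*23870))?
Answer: -10411472 - 27184*√11041 ≈ -1.3268e+7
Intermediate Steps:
(-40689 + 13505)*(√(14457 - 3416) + (24253 - 1*23870)) = -27184*(√11041 + (24253 - 23870)) = -27184*(√11041 + 383) = -27184*(383 + √11041) = -10411472 - 27184*√11041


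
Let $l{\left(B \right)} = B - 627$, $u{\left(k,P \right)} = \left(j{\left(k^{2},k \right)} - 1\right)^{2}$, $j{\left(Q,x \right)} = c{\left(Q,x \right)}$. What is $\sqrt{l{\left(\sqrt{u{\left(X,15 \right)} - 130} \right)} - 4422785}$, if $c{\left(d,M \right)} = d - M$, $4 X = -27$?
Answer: $\frac{\sqrt{-70774592 + \sqrt{640761}}}{4} \approx 2103.2 i$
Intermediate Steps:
$X = - \frac{27}{4}$ ($X = \frac{1}{4} \left(-27\right) = - \frac{27}{4} \approx -6.75$)
$j{\left(Q,x \right)} = Q - x$
$u{\left(k,P \right)} = \left(-1 + k^{2} - k\right)^{2}$ ($u{\left(k,P \right)} = \left(\left(k^{2} - k\right) - 1\right)^{2} = \left(-1 + k^{2} - k\right)^{2}$)
$l{\left(B \right)} = -627 + B$
$\sqrt{l{\left(\sqrt{u{\left(X,15 \right)} - 130} \right)} - 4422785} = \sqrt{\left(-627 + \sqrt{\left(1 - \frac{27}{4} - \left(- \frac{27}{4}\right)^{2}\right)^{2} - 130}\right) - 4422785} = \sqrt{\left(-627 + \sqrt{\left(1 - \frac{27}{4} - \frac{729}{16}\right)^{2} - 130}\right) - 4422785} = \sqrt{\left(-627 + \sqrt{\left(- \frac{821}{16}\right)^{2} - 130}\right) - 4422785} = \sqrt{\left(-627 + \sqrt{\frac{674041}{256} - 130}\right) - 4422785} = \sqrt{\left(-627 + \sqrt{\frac{640761}{256}}\right) - 4422785} = \sqrt{\left(-627 + \frac{\sqrt{640761}}{16}\right) - 4422785} = \sqrt{-4423412 + \frac{\sqrt{640761}}{16}}$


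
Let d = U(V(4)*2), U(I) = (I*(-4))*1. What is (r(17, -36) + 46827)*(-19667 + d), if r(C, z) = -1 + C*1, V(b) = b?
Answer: -922760257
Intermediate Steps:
r(C, z) = -1 + C
U(I) = -4*I (U(I) = -4*I*1 = -4*I)
d = -32 (d = -16*2 = -4*8 = -32)
(r(17, -36) + 46827)*(-19667 + d) = ((-1 + 17) + 46827)*(-19667 - 32) = (16 + 46827)*(-19699) = 46843*(-19699) = -922760257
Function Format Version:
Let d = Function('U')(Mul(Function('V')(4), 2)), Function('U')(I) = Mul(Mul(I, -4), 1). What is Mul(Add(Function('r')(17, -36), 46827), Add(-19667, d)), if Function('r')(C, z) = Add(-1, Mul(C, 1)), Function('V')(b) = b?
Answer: -922760257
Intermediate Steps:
Function('r')(C, z) = Add(-1, C)
Function('U')(I) = Mul(-4, I) (Function('U')(I) = Mul(Mul(-4, I), 1) = Mul(-4, I))
d = -32 (d = Mul(-4, Mul(4, 2)) = Mul(-4, 8) = -32)
Mul(Add(Function('r')(17, -36), 46827), Add(-19667, d)) = Mul(Add(Add(-1, 17), 46827), Add(-19667, -32)) = Mul(Add(16, 46827), -19699) = Mul(46843, -19699) = -922760257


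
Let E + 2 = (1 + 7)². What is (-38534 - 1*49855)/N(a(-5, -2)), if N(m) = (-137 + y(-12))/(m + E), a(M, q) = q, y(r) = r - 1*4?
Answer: 589260/17 ≈ 34662.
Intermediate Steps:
y(r) = -4 + r (y(r) = r - 4 = -4 + r)
E = 62 (E = -2 + (1 + 7)² = -2 + 8² = -2 + 64 = 62)
N(m) = -153/(62 + m) (N(m) = (-137 + (-4 - 12))/(m + 62) = (-137 - 16)/(62 + m) = -153/(62 + m))
(-38534 - 1*49855)/N(a(-5, -2)) = (-38534 - 1*49855)/((-153/(62 - 2))) = (-38534 - 49855)/((-153/60)) = -88389/((-153*1/60)) = -88389/(-51/20) = -88389*(-20/51) = 589260/17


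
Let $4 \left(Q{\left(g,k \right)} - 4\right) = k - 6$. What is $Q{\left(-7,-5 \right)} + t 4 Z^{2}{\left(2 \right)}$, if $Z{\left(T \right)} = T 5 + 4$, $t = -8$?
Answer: $- \frac{25083}{4} \approx -6270.8$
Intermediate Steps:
$Q{\left(g,k \right)} = \frac{5}{2} + \frac{k}{4}$ ($Q{\left(g,k \right)} = 4 + \frac{k - 6}{4} = 4 + \frac{-6 + k}{4} = 4 + \left(- \frac{3}{2} + \frac{k}{4}\right) = \frac{5}{2} + \frac{k}{4}$)
$Z{\left(T \right)} = 4 + 5 T$ ($Z{\left(T \right)} = 5 T + 4 = 4 + 5 T$)
$Q{\left(-7,-5 \right)} + t 4 Z^{2}{\left(2 \right)} = \left(\frac{5}{2} + \frac{1}{4} \left(-5\right)\right) + \left(-8\right) 4 \left(4 + 5 \cdot 2\right)^{2} = \left(\frac{5}{2} - \frac{5}{4}\right) - 32 \left(4 + 10\right)^{2} = \frac{5}{4} - 32 \cdot 14^{2} = \frac{5}{4} - 6272 = - \frac{25083}{4}$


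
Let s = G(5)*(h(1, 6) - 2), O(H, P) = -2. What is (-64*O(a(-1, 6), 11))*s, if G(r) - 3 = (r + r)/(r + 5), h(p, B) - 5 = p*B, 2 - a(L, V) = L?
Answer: 4608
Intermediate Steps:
a(L, V) = 2 - L
h(p, B) = 5 + B*p (h(p, B) = 5 + p*B = 5 + B*p)
G(r) = 3 + 2*r/(5 + r) (G(r) = 3 + (r + r)/(r + 5) = 3 + (2*r)/(5 + r) = 3 + 2*r/(5 + r))
s = 36 (s = (5*(3 + 5)/(5 + 5))*((5 + 6*1) - 2) = (5*8/10)*((5 + 6) - 2) = (5*(⅒)*8)*(11 - 2) = 4*9 = 36)
(-64*O(a(-1, 6), 11))*s = -64*(-2)*36 = 128*36 = 4608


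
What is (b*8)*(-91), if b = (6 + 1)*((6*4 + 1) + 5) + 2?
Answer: -154336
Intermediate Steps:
b = 212 (b = 7*((24 + 1) + 5) + 2 = 7*(25 + 5) + 2 = 7*30 + 2 = 210 + 2 = 212)
(b*8)*(-91) = (212*8)*(-91) = 1696*(-91) = -154336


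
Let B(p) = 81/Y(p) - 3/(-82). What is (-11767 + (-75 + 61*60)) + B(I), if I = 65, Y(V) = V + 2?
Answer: -44945065/5494 ≈ -8180.8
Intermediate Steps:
Y(V) = 2 + V
B(p) = 3/82 + 81/(2 + p) (B(p) = 81/(2 + p) - 3/(-82) = 81/(2 + p) - 3*(-1/82) = 81/(2 + p) + 3/82 = 3/82 + 81/(2 + p))
(-11767 + (-75 + 61*60)) + B(I) = (-11767 + (-75 + 61*60)) + 3*(2216 + 65)/(82*(2 + 65)) = (-11767 + (-75 + 3660)) + (3/82)*2281/67 = (-11767 + 3585) + (3/82)*(1/67)*2281 = -8182 + 6843/5494 = -44945065/5494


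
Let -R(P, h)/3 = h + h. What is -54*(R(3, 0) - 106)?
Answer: 5724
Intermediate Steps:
R(P, h) = -6*h (R(P, h) = -3*(h + h) = -6*h)
-54*(R(3, 0) - 106) = -54*(-6*0 - 106) = -54*(0 - 106) = -54*(-106) = 5724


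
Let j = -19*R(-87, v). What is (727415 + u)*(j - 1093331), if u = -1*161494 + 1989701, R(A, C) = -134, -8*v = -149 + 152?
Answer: -2787634143270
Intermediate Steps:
v = -3/8 (v = -(-149 + 152)/8 = -⅛*3 = -3/8 ≈ -0.37500)
j = 2546 (j = -19*(-134) = 2546)
u = 1828207 (u = -161494 + 1989701 = 1828207)
(727415 + u)*(j - 1093331) = (727415 + 1828207)*(2546 - 1093331) = 2555622*(-1090785) = -2787634143270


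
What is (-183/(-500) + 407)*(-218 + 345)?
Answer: 25867741/500 ≈ 51736.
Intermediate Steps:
(-183/(-500) + 407)*(-218 + 345) = (-183*(-1/500) + 407)*127 = (183/500 + 407)*127 = (203683/500)*127 = 25867741/500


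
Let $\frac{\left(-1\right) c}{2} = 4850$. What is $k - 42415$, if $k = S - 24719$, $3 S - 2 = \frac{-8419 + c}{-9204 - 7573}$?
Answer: $- \frac{3378869681}{50331} \approx -67133.0$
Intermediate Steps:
$c = -9700$ ($c = \left(-2\right) 4850 = -9700$)
$S = \frac{51673}{50331}$ ($S = \frac{2}{3} + \frac{\left(-8419 - 9700\right) \frac{1}{-9204 - 7573}}{3} = \frac{2}{3} + \frac{\left(-18119\right) \frac{1}{-16777}}{3} = \frac{2}{3} + \frac{\left(-18119\right) \left(- \frac{1}{16777}\right)}{3} = \frac{2}{3} + \frac{1}{3} \cdot \frac{18119}{16777} = \frac{2}{3} + \frac{18119}{50331} = \frac{51673}{50331} \approx 1.0267$)
$k = - \frac{1244080316}{50331}$ ($k = \frac{51673}{50331} - 24719 = - \frac{1244080316}{50331} \approx -24718.0$)
$k - 42415 = - \frac{1244080316}{50331} - 42415 = - \frac{3378869681}{50331}$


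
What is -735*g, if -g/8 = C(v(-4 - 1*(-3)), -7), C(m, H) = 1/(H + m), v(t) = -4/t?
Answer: -1960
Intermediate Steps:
g = 8/3 (g = -8/(-7 - 4/(-4 - 1*(-3))) = -8/(-7 - 4/(-4 + 3)) = -8/(-7 - 4/(-1)) = -8/(-7 - 4*(-1)) = -8/(-7 + 4) = -8/(-3) = -8*(-⅓) = 8/3 ≈ 2.6667)
-735*g = -735*8/3 = -1960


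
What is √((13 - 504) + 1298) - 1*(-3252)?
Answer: 3252 + √807 ≈ 3280.4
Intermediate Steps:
√((13 - 504) + 1298) - 1*(-3252) = √(-491 + 1298) + 3252 = √807 + 3252 = 3252 + √807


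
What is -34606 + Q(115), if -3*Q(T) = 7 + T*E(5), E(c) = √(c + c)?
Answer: -103825/3 - 115*√10/3 ≈ -34730.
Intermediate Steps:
E(c) = √2*√c (E(c) = √(2*c) = √2*√c)
Q(T) = -7/3 - T*√10/3 (Q(T) = -(7 + T*(√2*√5))/3 = -(7 + T*√10)/3 = -7/3 - T*√10/3)
-34606 + Q(115) = -34606 + (-7/3 - ⅓*115*√10) = -34606 + (-7/3 - 115*√10/3) = -103825/3 - 115*√10/3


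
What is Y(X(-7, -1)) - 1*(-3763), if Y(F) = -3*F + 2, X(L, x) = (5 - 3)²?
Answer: 3753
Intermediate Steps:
X(L, x) = 4 (X(L, x) = 2² = 4)
Y(F) = 2 - 3*F
Y(X(-7, -1)) - 1*(-3763) = (2 - 3*4) - 1*(-3763) = (2 - 12) + 3763 = -10 + 3763 = 3753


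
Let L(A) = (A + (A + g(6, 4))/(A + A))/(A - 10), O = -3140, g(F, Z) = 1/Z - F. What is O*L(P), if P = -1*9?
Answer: -24335/18 ≈ -1351.9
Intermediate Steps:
P = -9
L(A) = (A + (-23/4 + A)/(2*A))/(-10 + A) (L(A) = (A + (A + (1/4 - 1*6))/(A + A))/(A - 10) = (A + (A + (1/4 - 6))/((2*A)))/(-10 + A) = (A + (A - 23/4)*(1/(2*A)))/(-10 + A) = (A + (-23/4 + A)*(1/(2*A)))/(-10 + A) = (A + (-23/4 + A)/(2*A))/(-10 + A))
O*L(P) = -3140*(-23/8 + (-9)**2 + (1/2)*(-9))/((-9)*(-10 - 9)) = -(-3140)*(-23/8 + 81 - 9/2)/(9*(-19)) = -(-3140)*(-1)*589/(9*19*8) = -3140*31/72 = -24335/18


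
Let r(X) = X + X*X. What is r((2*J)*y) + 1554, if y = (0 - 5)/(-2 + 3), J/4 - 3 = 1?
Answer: 26994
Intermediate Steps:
J = 16 (J = 12 + 4*1 = 12 + 4 = 16)
y = -5 (y = -5/1 = -5*1 = -5)
r(X) = X + X²
r((2*J)*y) + 1554 = ((2*16)*(-5))*(1 + (2*16)*(-5)) + 1554 = (32*(-5))*(1 + 32*(-5)) + 1554 = -160*(1 - 160) + 1554 = -160*(-159) + 1554 = 25440 + 1554 = 26994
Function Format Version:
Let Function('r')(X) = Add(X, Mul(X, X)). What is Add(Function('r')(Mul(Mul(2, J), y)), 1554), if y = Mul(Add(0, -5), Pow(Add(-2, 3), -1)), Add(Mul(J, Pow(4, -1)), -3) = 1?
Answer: 26994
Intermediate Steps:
J = 16 (J = Add(12, Mul(4, 1)) = Add(12, 4) = 16)
y = -5 (y = Mul(-5, Pow(1, -1)) = Mul(-5, 1) = -5)
Function('r')(X) = Add(X, Pow(X, 2))
Add(Function('r')(Mul(Mul(2, J), y)), 1554) = Add(Mul(Mul(Mul(2, 16), -5), Add(1, Mul(Mul(2, 16), -5))), 1554) = Add(Mul(Mul(32, -5), Add(1, Mul(32, -5))), 1554) = Add(Mul(-160, Add(1, -160)), 1554) = Add(Mul(-160, -159), 1554) = Add(25440, 1554) = 26994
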